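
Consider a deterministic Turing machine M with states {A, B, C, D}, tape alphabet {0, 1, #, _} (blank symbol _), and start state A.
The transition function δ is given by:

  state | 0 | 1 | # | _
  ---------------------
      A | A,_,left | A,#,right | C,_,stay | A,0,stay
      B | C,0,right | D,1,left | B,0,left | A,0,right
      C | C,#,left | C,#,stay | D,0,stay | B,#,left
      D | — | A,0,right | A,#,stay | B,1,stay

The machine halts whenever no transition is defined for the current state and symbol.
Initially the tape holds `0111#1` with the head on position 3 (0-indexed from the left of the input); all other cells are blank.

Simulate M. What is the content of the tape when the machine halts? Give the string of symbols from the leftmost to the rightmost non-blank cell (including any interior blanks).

000_#1

state=A head=3 tape=011[1]#1   (A,1)→(A,#,right)
state=A head=4 tape=011#[#]1   (A,#)→(C,_,stay)
state=C head=4 tape=011#[_]1   (C,_)→(B,#,left)
state=B head=3 tape=011[#]#1   (B,#)→(B,0,left)
state=B head=2 tape=01[1]0#1   (B,1)→(D,1,left)
state=D head=1 tape=0[1]10#1   (D,1)→(A,0,right)
state=A head=2 tape=00[1]0#1   (A,1)→(A,#,right)
state=A head=3 tape=00#[0]#1   (A,0)→(A,_,left)
state=A head=2 tape=00[#]_#1   (A,#)→(C,_,stay)
state=C head=2 tape=00[_]_#1   (C,_)→(B,#,left)
state=B head=1 tape=0[0]#_#1   (B,0)→(C,0,right)
state=C head=2 tape=00[#]_#1   (C,#)→(D,0,stay)
state=D head=2 tape=00[0]_#1
The non-blank tape span at halt is 000_#1.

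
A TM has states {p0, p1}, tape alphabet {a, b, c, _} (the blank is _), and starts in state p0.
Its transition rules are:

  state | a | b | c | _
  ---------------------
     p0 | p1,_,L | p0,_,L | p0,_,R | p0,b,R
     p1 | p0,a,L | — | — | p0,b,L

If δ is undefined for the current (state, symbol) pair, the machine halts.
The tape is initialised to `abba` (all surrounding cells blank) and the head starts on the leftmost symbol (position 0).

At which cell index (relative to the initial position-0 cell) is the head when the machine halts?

p0 | _____[a]bba   read a → write _, move L, go to p1
p1 | ____[_]_bba   read _ → write b, move L, go to p0
p0 | ___[_]b_bba   read _ → write b, move R, go to p0
p0 | ___b[b]_bba   read b → write _, move L, go to p0
p0 | ___[b]__bba   read b → write _, move L, go to p0
p0 | __[_]___bba   read _ → write b, move R, go to p0
p0 | __b[_]__bba   read _ → write b, move R, go to p0
p0 | __bb[_]_bba   read _ → write b, move R, go to p0
p0 | __bbb[_]bba   read _ → write b, move R, go to p0
p0 | __bbbb[b]ba   read b → write _, move L, go to p0
p0 | __bbb[b]_ba   read b → write _, move L, go to p0
p0 | __bb[b]__ba   read b → write _, move L, go to p0
p0 | __b[b]___ba   read b → write _, move L, go to p0
p0 | __[b]____ba   read b → write _, move L, go to p0
p0 | _[_]_____ba   read _ → write b, move R, go to p0
p0 | _b[_]____ba   read _ → write b, move R, go to p0
p0 | _bb[_]___ba   read _ → write b, move R, go to p0
p0 | _bbb[_]__ba   read _ → write b, move R, go to p0
p0 | _bbbb[_]_ba   read _ → write b, move R, go to p0
p0 | _bbbbb[_]ba   read _ → write b, move R, go to p0
p0 | _bbbbbb[b]a   read b → write _, move L, go to p0
p0 | _bbbbb[b]_a   read b → write _, move L, go to p0
p0 | _bbbb[b]__a   read b → write _, move L, go to p0
p0 | _bbb[b]___a   read b → write _, move L, go to p0
p0 | _bb[b]____a   read b → write _, move L, go to p0
p0 | _b[b]_____a   read b → write _, move L, go to p0
p0 | _[b]______a   read b → write _, move L, go to p0
p0 | [_]_______a   read _ → write b, move R, go to p0
p0 | b[_]______a   read _ → write b, move R, go to p0
p0 | bb[_]_____a   read _ → write b, move R, go to p0
p0 | bbb[_]____a   read _ → write b, move R, go to p0
p0 | bbbb[_]___a   read _ → write b, move R, go to p0
p0 | bbbbb[_]__a   read _ → write b, move R, go to p0
p0 | bbbbbb[_]_a   read _ → write b, move R, go to p0
p0 | bbbbbbb[_]a   read _ → write b, move R, go to p0
p0 | bbbbbbbb[a]   read a → write _, move L, go to p1
p1 | bbbbbbb[b]_
At halt the head is at cell 2.

2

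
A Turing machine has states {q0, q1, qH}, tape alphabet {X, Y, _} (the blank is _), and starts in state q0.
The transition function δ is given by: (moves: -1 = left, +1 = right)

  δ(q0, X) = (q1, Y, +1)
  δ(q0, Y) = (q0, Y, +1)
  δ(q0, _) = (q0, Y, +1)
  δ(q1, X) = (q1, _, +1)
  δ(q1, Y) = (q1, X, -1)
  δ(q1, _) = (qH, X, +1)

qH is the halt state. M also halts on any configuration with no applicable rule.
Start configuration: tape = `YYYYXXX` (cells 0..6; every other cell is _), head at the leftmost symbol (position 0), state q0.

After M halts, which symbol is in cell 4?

state=q0 head=0 tape=[Y]YYYXXX__   (q0,Y)→(q0,Y,+1)
state=q0 head=1 tape=Y[Y]YYXXX__   (q0,Y)→(q0,Y,+1)
state=q0 head=2 tape=YY[Y]YXXX__   (q0,Y)→(q0,Y,+1)
state=q0 head=3 tape=YYY[Y]XXX__   (q0,Y)→(q0,Y,+1)
state=q0 head=4 tape=YYYY[X]XX__   (q0,X)→(q1,Y,+1)
state=q1 head=5 tape=YYYYY[X]X__   (q1,X)→(q1,_,+1)
state=q1 head=6 tape=YYYYY_[X]__   (q1,X)→(q1,_,+1)
state=q1 head=7 tape=YYYYY__[_]_   (q1,_)→(qH,X,+1)
state=qH head=8 tape=YYYYY__X[_]
Cell 4 holds Y when M halts.

Y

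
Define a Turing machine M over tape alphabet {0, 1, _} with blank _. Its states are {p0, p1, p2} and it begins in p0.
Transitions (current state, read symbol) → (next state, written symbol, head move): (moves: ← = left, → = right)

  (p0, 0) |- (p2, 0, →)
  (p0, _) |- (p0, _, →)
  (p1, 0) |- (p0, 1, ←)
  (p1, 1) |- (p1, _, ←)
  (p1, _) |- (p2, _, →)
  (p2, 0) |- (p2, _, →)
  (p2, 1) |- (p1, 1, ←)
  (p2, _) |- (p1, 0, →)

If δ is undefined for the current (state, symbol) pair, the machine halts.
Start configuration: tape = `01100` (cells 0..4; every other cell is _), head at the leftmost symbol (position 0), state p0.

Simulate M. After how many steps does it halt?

4

state=p0 head=0 tape=_[0]1100   (p0,0)→(p2,0,→)
state=p2 head=1 tape=_0[1]100   (p2,1)→(p1,1,←)
state=p1 head=0 tape=_[0]1100   (p1,0)→(p0,1,←)
state=p0 head=-1 tape=[_]11100   (p0,_)→(p0,_,→)
state=p0 head=0 tape=_[1]1100
M halts after 4 transitions.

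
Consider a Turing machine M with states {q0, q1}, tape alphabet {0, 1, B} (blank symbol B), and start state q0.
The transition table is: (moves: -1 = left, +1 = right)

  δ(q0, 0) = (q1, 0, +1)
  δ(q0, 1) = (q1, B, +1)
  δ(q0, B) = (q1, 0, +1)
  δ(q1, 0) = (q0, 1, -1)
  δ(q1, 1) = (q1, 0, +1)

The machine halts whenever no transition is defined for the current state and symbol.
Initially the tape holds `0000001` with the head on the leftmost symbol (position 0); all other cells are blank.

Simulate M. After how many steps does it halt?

17

state=q0 head=0 tape=[0]000001B   (q0,0)→(q1,0,+1)
state=q1 head=1 tape=0[0]00001B   (q1,0)→(q0,1,-1)
state=q0 head=0 tape=[0]100001B   (q0,0)→(q1,0,+1)
state=q1 head=1 tape=0[1]00001B   (q1,1)→(q1,0,+1)
state=q1 head=2 tape=00[0]0001B   (q1,0)→(q0,1,-1)
state=q0 head=1 tape=0[0]10001B   (q0,0)→(q1,0,+1)
state=q1 head=2 tape=00[1]0001B   (q1,1)→(q1,0,+1)
state=q1 head=3 tape=000[0]001B   (q1,0)→(q0,1,-1)
state=q0 head=2 tape=00[0]1001B   (q0,0)→(q1,0,+1)
state=q1 head=3 tape=000[1]001B   (q1,1)→(q1,0,+1)
state=q1 head=4 tape=0000[0]01B   (q1,0)→(q0,1,-1)
state=q0 head=3 tape=000[0]101B   (q0,0)→(q1,0,+1)
state=q1 head=4 tape=0000[1]01B   (q1,1)→(q1,0,+1)
state=q1 head=5 tape=00000[0]1B   (q1,0)→(q0,1,-1)
state=q0 head=4 tape=0000[0]11B   (q0,0)→(q1,0,+1)
state=q1 head=5 tape=00000[1]1B   (q1,1)→(q1,0,+1)
state=q1 head=6 tape=000000[1]B   (q1,1)→(q1,0,+1)
state=q1 head=7 tape=0000000[B]
M halts after 17 transitions.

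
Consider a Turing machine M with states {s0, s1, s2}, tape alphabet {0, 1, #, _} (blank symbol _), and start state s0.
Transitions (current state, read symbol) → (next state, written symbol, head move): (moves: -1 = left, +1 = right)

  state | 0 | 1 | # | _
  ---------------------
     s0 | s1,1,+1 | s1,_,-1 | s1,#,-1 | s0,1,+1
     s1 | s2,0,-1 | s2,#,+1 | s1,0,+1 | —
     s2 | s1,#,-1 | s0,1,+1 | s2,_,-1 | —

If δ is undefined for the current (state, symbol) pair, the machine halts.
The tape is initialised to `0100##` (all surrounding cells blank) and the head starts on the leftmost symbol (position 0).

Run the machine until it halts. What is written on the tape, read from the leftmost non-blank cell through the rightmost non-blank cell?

111100

s0 | [0]100##_   read 0 → write 1, move +1, go to s1
s1 | 1[1]00##_   read 1 → write #, move +1, go to s2
s2 | 1#[0]0##_   read 0 → write #, move -1, go to s1
s1 | 1[#]#0##_   read # → write 0, move +1, go to s1
s1 | 10[#]0##_   read # → write 0, move +1, go to s1
s1 | 100[0]##_   read 0 → write 0, move -1, go to s2
s2 | 10[0]0##_   read 0 → write #, move -1, go to s1
s1 | 1[0]#0##_   read 0 → write 0, move -1, go to s2
s2 | [1]0#0##_   read 1 → write 1, move +1, go to s0
s0 | 1[0]#0##_   read 0 → write 1, move +1, go to s1
s1 | 11[#]0##_   read # → write 0, move +1, go to s1
s1 | 110[0]##_   read 0 → write 0, move -1, go to s2
s2 | 11[0]0##_   read 0 → write #, move -1, go to s1
s1 | 1[1]#0##_   read 1 → write #, move +1, go to s2
s2 | 1#[#]0##_   read # → write _, move -1, go to s2
s2 | 1[#]_0##_   read # → write _, move -1, go to s2
s2 | [1]__0##_   read 1 → write 1, move +1, go to s0
s0 | 1[_]_0##_   read _ → write 1, move +1, go to s0
s0 | 11[_]0##_   read _ → write 1, move +1, go to s0
s0 | 111[0]##_   read 0 → write 1, move +1, go to s1
s1 | 1111[#]#_   read # → write 0, move +1, go to s1
s1 | 11110[#]_   read # → write 0, move +1, go to s1
s1 | 111100[_]
The non-blank tape span at halt is 111100.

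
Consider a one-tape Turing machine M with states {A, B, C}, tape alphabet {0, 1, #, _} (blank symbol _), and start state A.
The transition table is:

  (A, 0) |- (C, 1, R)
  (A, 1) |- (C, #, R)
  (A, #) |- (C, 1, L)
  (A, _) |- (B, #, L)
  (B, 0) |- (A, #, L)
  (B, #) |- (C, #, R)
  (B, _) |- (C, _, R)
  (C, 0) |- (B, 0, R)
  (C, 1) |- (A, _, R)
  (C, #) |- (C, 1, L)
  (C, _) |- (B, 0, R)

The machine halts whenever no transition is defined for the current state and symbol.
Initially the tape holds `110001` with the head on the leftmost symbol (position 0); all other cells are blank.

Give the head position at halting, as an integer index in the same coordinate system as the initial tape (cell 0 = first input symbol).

6

A | [1]10001_   read 1 → write #, move R, go to C
C | #[1]0001_   read 1 → write _, move R, go to A
A | #_[0]001_   read 0 → write 1, move R, go to C
C | #_1[0]01_   read 0 → write 0, move R, go to B
B | #_10[0]1_   read 0 → write #, move L, go to A
A | #_1[0]#1_   read 0 → write 1, move R, go to C
C | #_11[#]1_   read # → write 1, move L, go to C
C | #_1[1]11_   read 1 → write _, move R, go to A
A | #_1_[1]1_   read 1 → write #, move R, go to C
C | #_1_#[1]_   read 1 → write _, move R, go to A
A | #_1_#_[_]   read _ → write #, move L, go to B
B | #_1_#[_]#   read _ → write _, move R, go to C
C | #_1_#_[#]   read # → write 1, move L, go to C
C | #_1_#[_]1   read _ → write 0, move R, go to B
B | #_1_#0[1]
At halt the head is at cell 6.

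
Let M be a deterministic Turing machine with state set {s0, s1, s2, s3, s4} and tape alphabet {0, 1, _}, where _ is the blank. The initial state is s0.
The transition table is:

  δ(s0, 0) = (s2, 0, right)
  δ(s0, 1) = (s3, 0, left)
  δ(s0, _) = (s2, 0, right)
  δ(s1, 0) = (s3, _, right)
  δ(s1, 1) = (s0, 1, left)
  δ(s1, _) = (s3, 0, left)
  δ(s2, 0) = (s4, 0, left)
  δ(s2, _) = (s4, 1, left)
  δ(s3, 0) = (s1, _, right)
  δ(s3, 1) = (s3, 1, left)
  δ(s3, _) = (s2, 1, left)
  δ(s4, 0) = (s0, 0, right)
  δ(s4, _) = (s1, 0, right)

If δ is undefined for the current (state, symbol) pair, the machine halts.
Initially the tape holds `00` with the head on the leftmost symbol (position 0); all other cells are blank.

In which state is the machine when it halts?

s2

state=s0 head=0 tape=[0]0__   (s0,0)→(s2,0,right)
state=s2 head=1 tape=0[0]__   (s2,0)→(s4,0,left)
state=s4 head=0 tape=[0]0__   (s4,0)→(s0,0,right)
state=s0 head=1 tape=0[0]__   (s0,0)→(s2,0,right)
state=s2 head=2 tape=00[_]_   (s2,_)→(s4,1,left)
state=s4 head=1 tape=0[0]1_   (s4,0)→(s0,0,right)
state=s0 head=2 tape=00[1]_   (s0,1)→(s3,0,left)
state=s3 head=1 tape=0[0]0_   (s3,0)→(s1,_,right)
state=s1 head=2 tape=0_[0]_   (s1,0)→(s3,_,right)
state=s3 head=3 tape=0__[_]   (s3,_)→(s2,1,left)
state=s2 head=2 tape=0_[_]1   (s2,_)→(s4,1,left)
state=s4 head=1 tape=0[_]11   (s4,_)→(s1,0,right)
state=s1 head=2 tape=00[1]1   (s1,1)→(s0,1,left)
state=s0 head=1 tape=0[0]11   (s0,0)→(s2,0,right)
state=s2 head=2 tape=00[1]1
No transition is defined for (s2, 1); M halts in state s2.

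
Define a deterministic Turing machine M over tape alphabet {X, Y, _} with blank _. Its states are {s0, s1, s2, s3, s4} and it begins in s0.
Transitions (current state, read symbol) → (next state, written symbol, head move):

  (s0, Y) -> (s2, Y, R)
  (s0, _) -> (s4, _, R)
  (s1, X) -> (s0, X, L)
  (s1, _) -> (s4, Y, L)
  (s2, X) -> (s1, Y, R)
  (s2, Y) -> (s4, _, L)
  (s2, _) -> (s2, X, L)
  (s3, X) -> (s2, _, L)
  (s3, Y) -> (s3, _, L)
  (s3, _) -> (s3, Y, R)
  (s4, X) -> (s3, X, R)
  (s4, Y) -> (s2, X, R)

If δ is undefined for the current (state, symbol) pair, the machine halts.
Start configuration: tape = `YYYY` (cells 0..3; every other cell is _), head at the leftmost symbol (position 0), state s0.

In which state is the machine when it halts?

state=s0 head=0 tape=[Y]YYY   (s0,Y)→(s2,Y,R)
state=s2 head=1 tape=Y[Y]YY   (s2,Y)→(s4,_,L)
state=s4 head=0 tape=[Y]_YY   (s4,Y)→(s2,X,R)
state=s2 head=1 tape=X[_]YY   (s2,_)→(s2,X,L)
state=s2 head=0 tape=[X]XYY   (s2,X)→(s1,Y,R)
state=s1 head=1 tape=Y[X]YY   (s1,X)→(s0,X,L)
state=s0 head=0 tape=[Y]XYY   (s0,Y)→(s2,Y,R)
state=s2 head=1 tape=Y[X]YY   (s2,X)→(s1,Y,R)
state=s1 head=2 tape=YY[Y]Y
No transition is defined for (s1, Y); M halts in state s1.

s1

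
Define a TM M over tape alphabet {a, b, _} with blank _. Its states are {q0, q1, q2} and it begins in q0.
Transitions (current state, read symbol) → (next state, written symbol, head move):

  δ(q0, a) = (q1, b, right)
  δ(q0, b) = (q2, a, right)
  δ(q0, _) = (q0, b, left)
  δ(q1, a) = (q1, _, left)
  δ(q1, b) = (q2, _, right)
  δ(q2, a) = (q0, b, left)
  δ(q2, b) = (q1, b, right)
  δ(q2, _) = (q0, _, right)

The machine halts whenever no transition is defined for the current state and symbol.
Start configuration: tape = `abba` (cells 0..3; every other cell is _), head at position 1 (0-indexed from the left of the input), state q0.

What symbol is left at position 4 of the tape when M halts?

b

q0 | a[b]ba____   read b → write a, move right, go to q2
q2 | aa[b]a____   read b → write b, move right, go to q1
q1 | aab[a]____   read a → write _, move left, go to q1
q1 | aa[b]_____   read b → write _, move right, go to q2
q2 | aa_[_]____   read _ → write _, move right, go to q0
q0 | aa__[_]___   read _ → write b, move left, go to q0
q0 | aa_[_]b___   read _ → write b, move left, go to q0
q0 | aa[_]bb___   read _ → write b, move left, go to q0
q0 | a[a]bbb___   read a → write b, move right, go to q1
q1 | ab[b]bb___   read b → write _, move right, go to q2
q2 | ab_[b]b___   read b → write b, move right, go to q1
q1 | ab_b[b]___   read b → write _, move right, go to q2
q2 | ab_b_[_]__   read _ → write _, move right, go to q0
q0 | ab_b__[_]_   read _ → write b, move left, go to q0
q0 | ab_b_[_]b_   read _ → write b, move left, go to q0
q0 | ab_b[_]bb_   read _ → write b, move left, go to q0
q0 | ab_[b]bbb_   read b → write a, move right, go to q2
q2 | ab_a[b]bb_   read b → write b, move right, go to q1
q1 | ab_ab[b]b_   read b → write _, move right, go to q2
q2 | ab_ab_[b]_   read b → write b, move right, go to q1
q1 | ab_ab_b[_]
Cell 4 holds b when M halts.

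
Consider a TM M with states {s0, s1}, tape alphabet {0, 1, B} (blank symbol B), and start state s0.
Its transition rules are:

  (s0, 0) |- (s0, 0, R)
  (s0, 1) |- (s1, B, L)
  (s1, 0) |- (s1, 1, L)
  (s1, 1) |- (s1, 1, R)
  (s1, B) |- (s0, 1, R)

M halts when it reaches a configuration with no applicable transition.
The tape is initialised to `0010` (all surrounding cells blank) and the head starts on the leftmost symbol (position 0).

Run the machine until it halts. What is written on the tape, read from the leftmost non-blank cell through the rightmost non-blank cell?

state=s0 head=0 tape=B[0]010   (s0,0)→(s0,0,R)
state=s0 head=1 tape=B0[0]10   (s0,0)→(s0,0,R)
state=s0 head=2 tape=B00[1]0   (s0,1)→(s1,B,L)
state=s1 head=1 tape=B0[0]B0   (s1,0)→(s1,1,L)
state=s1 head=0 tape=B[0]1B0   (s1,0)→(s1,1,L)
state=s1 head=-1 tape=[B]11B0   (s1,B)→(s0,1,R)
state=s0 head=0 tape=1[1]1B0   (s0,1)→(s1,B,L)
state=s1 head=-1 tape=[1]B1B0   (s1,1)→(s1,1,R)
state=s1 head=0 tape=1[B]1B0   (s1,B)→(s0,1,R)
state=s0 head=1 tape=11[1]B0   (s0,1)→(s1,B,L)
state=s1 head=0 tape=1[1]BB0   (s1,1)→(s1,1,R)
state=s1 head=1 tape=11[B]B0   (s1,B)→(s0,1,R)
state=s0 head=2 tape=111[B]0
The non-blank tape span at halt is 111B0.

111B0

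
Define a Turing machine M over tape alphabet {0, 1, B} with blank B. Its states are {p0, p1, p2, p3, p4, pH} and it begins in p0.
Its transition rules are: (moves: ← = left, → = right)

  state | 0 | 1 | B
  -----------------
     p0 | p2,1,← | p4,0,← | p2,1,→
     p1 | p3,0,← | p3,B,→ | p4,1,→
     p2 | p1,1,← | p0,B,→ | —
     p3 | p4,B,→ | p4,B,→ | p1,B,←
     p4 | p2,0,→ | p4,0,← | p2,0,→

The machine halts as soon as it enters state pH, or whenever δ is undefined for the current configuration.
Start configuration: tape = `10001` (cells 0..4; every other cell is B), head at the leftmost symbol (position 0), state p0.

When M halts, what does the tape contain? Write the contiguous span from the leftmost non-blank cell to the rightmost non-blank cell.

p0 | BBB[1]0001   read 1 → write 0, move ←, go to p4
p4 | BB[B]00001   read B → write 0, move →, go to p2
p2 | BB0[0]0001   read 0 → write 1, move ←, go to p1
p1 | BB[0]10001   read 0 → write 0, move ←, go to p3
p3 | B[B]010001   read B → write B, move ←, go to p1
p1 | [B]B010001   read B → write 1, move →, go to p4
p4 | 1[B]010001   read B → write 0, move →, go to p2
p2 | 10[0]10001   read 0 → write 1, move ←, go to p1
p1 | 1[0]110001   read 0 → write 0, move ←, go to p3
p3 | [1]0110001   read 1 → write B, move →, go to p4
p4 | B[0]110001   read 0 → write 0, move →, go to p2
p2 | B0[1]10001   read 1 → write B, move →, go to p0
p0 | B0B[1]0001   read 1 → write 0, move ←, go to p4
p4 | B0[B]00001   read B → write 0, move →, go to p2
p2 | B00[0]0001   read 0 → write 1, move ←, go to p1
p1 | B0[0]10001   read 0 → write 0, move ←, go to p3
p3 | B[0]010001   read 0 → write B, move →, go to p4
p4 | BB[0]10001   read 0 → write 0, move →, go to p2
p2 | BB0[1]0001   read 1 → write B, move →, go to p0
p0 | BB0B[0]001   read 0 → write 1, move ←, go to p2
p2 | BB0[B]1001
The non-blank tape span at halt is 0B1001.

0B1001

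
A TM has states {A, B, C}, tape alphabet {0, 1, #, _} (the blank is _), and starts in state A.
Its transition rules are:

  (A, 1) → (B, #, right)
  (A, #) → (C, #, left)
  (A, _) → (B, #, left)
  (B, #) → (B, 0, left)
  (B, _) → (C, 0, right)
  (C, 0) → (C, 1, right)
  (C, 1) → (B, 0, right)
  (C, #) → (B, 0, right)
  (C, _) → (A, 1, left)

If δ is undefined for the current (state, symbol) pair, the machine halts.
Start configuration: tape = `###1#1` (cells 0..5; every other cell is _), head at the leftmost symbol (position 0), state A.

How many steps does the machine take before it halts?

A | ___[#]##1#1   read # → write #, move left, go to C
C | __[_]###1#1   read _ → write 1, move left, go to A
A | _[_]1###1#1   read _ → write #, move left, go to B
B | [_]#1###1#1   read _ → write 0, move right, go to C
C | 0[#]1###1#1   read # → write 0, move right, go to B
B | 00[1]###1#1
M halts after 5 transitions.

5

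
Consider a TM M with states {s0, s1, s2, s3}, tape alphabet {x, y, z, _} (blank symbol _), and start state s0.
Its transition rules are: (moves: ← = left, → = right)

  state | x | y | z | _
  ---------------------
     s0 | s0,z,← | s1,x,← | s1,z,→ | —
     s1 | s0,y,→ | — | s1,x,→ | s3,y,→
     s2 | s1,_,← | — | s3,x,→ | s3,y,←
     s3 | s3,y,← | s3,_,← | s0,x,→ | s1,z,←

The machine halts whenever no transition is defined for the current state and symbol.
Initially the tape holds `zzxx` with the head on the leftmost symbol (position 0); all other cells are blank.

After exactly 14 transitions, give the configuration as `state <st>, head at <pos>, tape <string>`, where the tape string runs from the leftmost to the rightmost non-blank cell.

s0 | [z]zxx__   read z → write z, move →, go to s1
s1 | z[z]xx__   read z → write x, move →, go to s1
s1 | zx[x]x__   read x → write y, move →, go to s0
s0 | zxy[x]__   read x → write z, move ←, go to s0
s0 | zx[y]z__   read y → write x, move ←, go to s1
s1 | z[x]xz__   read x → write y, move →, go to s0
s0 | zy[x]z__   read x → write z, move ←, go to s0
s0 | z[y]zz__   read y → write x, move ←, go to s1
s1 | [z]xzz__   read z → write x, move →, go to s1
s1 | x[x]zz__   read x → write y, move →, go to s0
s0 | xy[z]z__   read z → write z, move →, go to s1
s1 | xyz[z]__   read z → write x, move →, go to s1
s1 | xyzx[_]_   read _ → write y, move →, go to s3
s3 | xyzxy[_]   read _ → write z, move ←, go to s1
s1 | xyzx[y]z
After 14 steps: state s1, head at 4, tape xyzxyz.

state s1, head at 4, tape xyzxyz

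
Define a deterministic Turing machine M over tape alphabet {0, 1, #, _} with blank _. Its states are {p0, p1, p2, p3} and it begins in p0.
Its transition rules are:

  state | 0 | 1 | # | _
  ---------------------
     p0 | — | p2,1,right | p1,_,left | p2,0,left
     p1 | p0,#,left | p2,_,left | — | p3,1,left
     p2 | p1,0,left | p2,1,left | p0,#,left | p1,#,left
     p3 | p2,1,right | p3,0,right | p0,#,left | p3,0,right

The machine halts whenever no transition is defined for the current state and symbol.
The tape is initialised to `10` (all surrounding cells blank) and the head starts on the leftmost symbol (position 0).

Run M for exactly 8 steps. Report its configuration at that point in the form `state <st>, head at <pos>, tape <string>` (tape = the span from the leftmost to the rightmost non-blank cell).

state p0, head at -2, tape 00#_0

state=p0 head=0 tape=___[1]0   (p0,1)→(p2,1,right)
state=p2 head=1 tape=___1[0]   (p2,0)→(p1,0,left)
state=p1 head=0 tape=___[1]0   (p1,1)→(p2,_,left)
state=p2 head=-1 tape=__[_]_0   (p2,_)→(p1,#,left)
state=p1 head=-2 tape=_[_]#_0   (p1,_)→(p3,1,left)
state=p3 head=-3 tape=[_]1#_0   (p3,_)→(p3,0,right)
state=p3 head=-2 tape=0[1]#_0   (p3,1)→(p3,0,right)
state=p3 head=-1 tape=00[#]_0   (p3,#)→(p0,#,left)
state=p0 head=-2 tape=0[0]#_0
After 8 steps: state p0, head at -2, tape 00#_0.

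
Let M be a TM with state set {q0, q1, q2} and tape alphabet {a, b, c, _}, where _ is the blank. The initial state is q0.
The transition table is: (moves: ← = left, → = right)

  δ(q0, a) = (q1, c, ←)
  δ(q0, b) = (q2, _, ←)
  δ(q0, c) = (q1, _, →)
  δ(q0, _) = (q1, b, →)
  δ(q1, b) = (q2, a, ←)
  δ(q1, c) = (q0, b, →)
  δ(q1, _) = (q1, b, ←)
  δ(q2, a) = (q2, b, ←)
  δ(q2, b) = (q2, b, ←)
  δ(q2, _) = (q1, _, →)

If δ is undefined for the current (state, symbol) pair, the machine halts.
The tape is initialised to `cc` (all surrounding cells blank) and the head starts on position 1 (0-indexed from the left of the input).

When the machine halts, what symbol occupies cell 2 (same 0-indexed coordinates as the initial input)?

b

state=q0 head=1 tape=_c[c]_   (q0,c)→(q1,_,→)
state=q1 head=2 tape=_c_[_]   (q1,_)→(q1,b,←)
state=q1 head=1 tape=_c[_]b   (q1,_)→(q1,b,←)
state=q1 head=0 tape=_[c]bb   (q1,c)→(q0,b,→)
state=q0 head=1 tape=_b[b]b   (q0,b)→(q2,_,←)
state=q2 head=0 tape=_[b]_b   (q2,b)→(q2,b,←)
state=q2 head=-1 tape=[_]b_b   (q2,_)→(q1,_,→)
state=q1 head=0 tape=_[b]_b   (q1,b)→(q2,a,←)
state=q2 head=-1 tape=[_]a_b   (q2,_)→(q1,_,→)
state=q1 head=0 tape=_[a]_b
Cell 2 holds b when M halts.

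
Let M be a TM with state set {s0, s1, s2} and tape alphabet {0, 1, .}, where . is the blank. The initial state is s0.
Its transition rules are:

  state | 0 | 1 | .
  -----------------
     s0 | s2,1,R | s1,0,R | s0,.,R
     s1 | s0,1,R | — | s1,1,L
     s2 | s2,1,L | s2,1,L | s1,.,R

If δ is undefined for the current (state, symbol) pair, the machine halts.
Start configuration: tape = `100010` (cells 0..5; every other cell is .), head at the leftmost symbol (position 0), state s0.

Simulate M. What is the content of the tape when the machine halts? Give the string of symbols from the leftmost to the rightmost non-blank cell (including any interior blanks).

111110

s0 | .[1]00010   read 1 → write 0, move R, go to s1
s1 | .0[0]0010   read 0 → write 1, move R, go to s0
s0 | .01[0]010   read 0 → write 1, move R, go to s2
s2 | .011[0]10   read 0 → write 1, move L, go to s2
s2 | .01[1]110   read 1 → write 1, move L, go to s2
s2 | .0[1]1110   read 1 → write 1, move L, go to s2
s2 | .[0]11110   read 0 → write 1, move L, go to s2
s2 | [.]111110   read . → write ., move R, go to s1
s1 | .[1]11110
The non-blank tape span at halt is 111110.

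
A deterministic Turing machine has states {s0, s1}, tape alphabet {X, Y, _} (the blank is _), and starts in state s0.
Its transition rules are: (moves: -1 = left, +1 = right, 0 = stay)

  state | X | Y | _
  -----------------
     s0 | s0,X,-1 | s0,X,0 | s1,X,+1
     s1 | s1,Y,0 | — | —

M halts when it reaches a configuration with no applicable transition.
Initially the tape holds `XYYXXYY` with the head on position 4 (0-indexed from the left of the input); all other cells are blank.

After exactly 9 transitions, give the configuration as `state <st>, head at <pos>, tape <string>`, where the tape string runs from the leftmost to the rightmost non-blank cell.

state s1, head at 0, tape XYXXXXYY

s0 | _XYYX[X]YY   read X → write X, move -1, go to s0
s0 | _XYY[X]XYY   read X → write X, move -1, go to s0
s0 | _XY[Y]XXYY   read Y → write X, move 0, go to s0
s0 | _XY[X]XXYY   read X → write X, move -1, go to s0
s0 | _X[Y]XXXYY   read Y → write X, move 0, go to s0
s0 | _X[X]XXXYY   read X → write X, move -1, go to s0
s0 | _[X]XXXXYY   read X → write X, move -1, go to s0
s0 | [_]XXXXXYY   read _ → write X, move +1, go to s1
s1 | X[X]XXXXYY   read X → write Y, move 0, go to s1
s1 | X[Y]XXXXYY
After 9 steps: state s1, head at 0, tape XYXXXXYY.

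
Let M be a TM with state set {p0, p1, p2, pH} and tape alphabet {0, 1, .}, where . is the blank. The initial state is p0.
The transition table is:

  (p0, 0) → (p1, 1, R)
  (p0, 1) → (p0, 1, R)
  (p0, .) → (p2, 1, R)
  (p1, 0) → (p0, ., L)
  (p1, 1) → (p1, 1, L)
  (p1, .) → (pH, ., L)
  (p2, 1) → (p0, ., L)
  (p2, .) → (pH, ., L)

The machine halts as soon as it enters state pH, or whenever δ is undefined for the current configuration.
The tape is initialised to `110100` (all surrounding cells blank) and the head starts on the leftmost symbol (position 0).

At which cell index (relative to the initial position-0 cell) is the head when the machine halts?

-2

p0 | ..[1]10100   read 1 → write 1, move R, go to p0
p0 | ..1[1]0100   read 1 → write 1, move R, go to p0
p0 | ..11[0]100   read 0 → write 1, move R, go to p1
p1 | ..111[1]00   read 1 → write 1, move L, go to p1
p1 | ..11[1]100   read 1 → write 1, move L, go to p1
p1 | ..1[1]1100   read 1 → write 1, move L, go to p1
p1 | ..[1]11100   read 1 → write 1, move L, go to p1
p1 | .[.]111100   read . → write ., move L, go to pH
pH | [.].111100
At halt the head is at cell -2.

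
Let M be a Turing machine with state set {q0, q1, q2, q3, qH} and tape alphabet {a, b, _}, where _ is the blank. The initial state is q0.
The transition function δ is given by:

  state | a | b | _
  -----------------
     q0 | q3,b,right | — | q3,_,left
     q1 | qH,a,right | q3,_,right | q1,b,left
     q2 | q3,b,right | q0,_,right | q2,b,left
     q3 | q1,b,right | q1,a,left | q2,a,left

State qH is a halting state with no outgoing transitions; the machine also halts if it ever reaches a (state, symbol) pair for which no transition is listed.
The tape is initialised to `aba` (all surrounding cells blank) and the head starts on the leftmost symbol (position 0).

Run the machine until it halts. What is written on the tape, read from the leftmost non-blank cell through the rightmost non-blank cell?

state=q0 head=0 tape=[a]ba_   (q0,a)→(q3,b,right)
state=q3 head=1 tape=b[b]a_   (q3,b)→(q1,a,left)
state=q1 head=0 tape=[b]aa_   (q1,b)→(q3,_,right)
state=q3 head=1 tape=_[a]a_   (q3,a)→(q1,b,right)
state=q1 head=2 tape=_b[a]_   (q1,a)→(qH,a,right)
state=qH head=3 tape=_ba[_]
The non-blank tape span at halt is ba.

ba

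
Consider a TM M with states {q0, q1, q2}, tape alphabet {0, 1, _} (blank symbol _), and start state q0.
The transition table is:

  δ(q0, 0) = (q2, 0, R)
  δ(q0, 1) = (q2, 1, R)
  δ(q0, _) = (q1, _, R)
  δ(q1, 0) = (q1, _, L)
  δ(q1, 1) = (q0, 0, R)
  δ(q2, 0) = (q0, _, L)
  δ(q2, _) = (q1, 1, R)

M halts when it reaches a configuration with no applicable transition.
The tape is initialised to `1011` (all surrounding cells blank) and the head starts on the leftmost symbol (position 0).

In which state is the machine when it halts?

state=q0 head=0 tape=[1]011__   (q0,1)→(q2,1,R)
state=q2 head=1 tape=1[0]11__   (q2,0)→(q0,_,L)
state=q0 head=0 tape=[1]_11__   (q0,1)→(q2,1,R)
state=q2 head=1 tape=1[_]11__   (q2,_)→(q1,1,R)
state=q1 head=2 tape=11[1]1__   (q1,1)→(q0,0,R)
state=q0 head=3 tape=110[1]__   (q0,1)→(q2,1,R)
state=q2 head=4 tape=1101[_]_   (q2,_)→(q1,1,R)
state=q1 head=5 tape=11011[_]
No transition is defined for (q1, _); M halts in state q1.

q1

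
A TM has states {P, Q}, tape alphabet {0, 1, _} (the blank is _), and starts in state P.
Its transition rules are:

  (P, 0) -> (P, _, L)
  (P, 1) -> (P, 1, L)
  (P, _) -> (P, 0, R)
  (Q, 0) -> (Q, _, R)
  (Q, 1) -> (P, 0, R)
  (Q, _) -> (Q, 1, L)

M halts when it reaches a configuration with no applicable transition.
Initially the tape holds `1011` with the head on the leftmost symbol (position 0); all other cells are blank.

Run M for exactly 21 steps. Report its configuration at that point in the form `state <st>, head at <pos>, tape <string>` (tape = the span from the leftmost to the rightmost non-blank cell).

state P, head at -1, tape 00001011

state=P head=0 tape=____[1]011   (P,1)→(P,1,L)
state=P head=-1 tape=___[_]1011   (P,_)→(P,0,R)
state=P head=0 tape=___0[1]011   (P,1)→(P,1,L)
state=P head=-1 tape=___[0]1011   (P,0)→(P,_,L)
state=P head=-2 tape=__[_]_1011   (P,_)→(P,0,R)
state=P head=-1 tape=__0[_]1011   (P,_)→(P,0,R)
state=P head=0 tape=__00[1]011   (P,1)→(P,1,L)
state=P head=-1 tape=__0[0]1011   (P,0)→(P,_,L)
state=P head=-2 tape=__[0]_1011   (P,0)→(P,_,L)
state=P head=-3 tape=_[_]__1011   (P,_)→(P,0,R)
state=P head=-2 tape=_0[_]_1011   (P,_)→(P,0,R)
state=P head=-1 tape=_00[_]1011   (P,_)→(P,0,R)
state=P head=0 tape=_000[1]011   (P,1)→(P,1,L)
state=P head=-1 tape=_00[0]1011   (P,0)→(P,_,L)
state=P head=-2 tape=_0[0]_1011   (P,0)→(P,_,L)
state=P head=-3 tape=_[0]__1011   (P,0)→(P,_,L)
state=P head=-4 tape=[_]___1011   (P,_)→(P,0,R)
state=P head=-3 tape=0[_]__1011   (P,_)→(P,0,R)
state=P head=-2 tape=00[_]_1011   (P,_)→(P,0,R)
state=P head=-1 tape=000[_]1011   (P,_)→(P,0,R)
state=P head=0 tape=0000[1]011   (P,1)→(P,1,L)
state=P head=-1 tape=000[0]1011
After 21 steps: state P, head at -1, tape 00001011.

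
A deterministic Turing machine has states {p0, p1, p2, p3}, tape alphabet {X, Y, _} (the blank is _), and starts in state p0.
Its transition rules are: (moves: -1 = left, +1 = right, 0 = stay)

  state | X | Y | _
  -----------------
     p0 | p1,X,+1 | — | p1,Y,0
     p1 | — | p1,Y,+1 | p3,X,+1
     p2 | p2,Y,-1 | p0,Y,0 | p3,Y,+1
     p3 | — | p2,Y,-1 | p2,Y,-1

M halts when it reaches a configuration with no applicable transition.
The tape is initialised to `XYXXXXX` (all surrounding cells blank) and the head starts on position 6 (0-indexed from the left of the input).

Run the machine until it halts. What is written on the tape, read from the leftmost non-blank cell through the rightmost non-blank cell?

XYYYYYYYY

p0 | XYXXXX[X]__   read X → write X, move +1, go to p1
p1 | XYXXXXX[_]_   read _ → write X, move +1, go to p3
p3 | XYXXXXXX[_]   read _ → write Y, move -1, go to p2
p2 | XYXXXXX[X]Y   read X → write Y, move -1, go to p2
p2 | XYXXXX[X]YY   read X → write Y, move -1, go to p2
p2 | XYXXX[X]YYY   read X → write Y, move -1, go to p2
p2 | XYXX[X]YYYY   read X → write Y, move -1, go to p2
p2 | XYX[X]YYYYY   read X → write Y, move -1, go to p2
p2 | XY[X]YYYYYY   read X → write Y, move -1, go to p2
p2 | X[Y]YYYYYYY   read Y → write Y, move 0, go to p0
p0 | X[Y]YYYYYYY
The non-blank tape span at halt is XYYYYYYYY.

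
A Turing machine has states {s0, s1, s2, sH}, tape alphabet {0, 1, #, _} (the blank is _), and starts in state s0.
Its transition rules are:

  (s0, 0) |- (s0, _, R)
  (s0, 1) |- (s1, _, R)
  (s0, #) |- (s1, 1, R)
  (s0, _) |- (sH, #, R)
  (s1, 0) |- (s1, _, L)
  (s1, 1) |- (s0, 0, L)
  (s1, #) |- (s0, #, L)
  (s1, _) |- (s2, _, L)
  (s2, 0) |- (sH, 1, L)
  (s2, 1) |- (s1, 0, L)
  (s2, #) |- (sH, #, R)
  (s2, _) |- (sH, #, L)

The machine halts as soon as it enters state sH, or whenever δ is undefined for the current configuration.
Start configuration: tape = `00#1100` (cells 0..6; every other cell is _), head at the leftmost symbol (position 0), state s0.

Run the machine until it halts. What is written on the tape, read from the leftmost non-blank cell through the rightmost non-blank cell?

state=s0 head=0 tape=[0]0#1100   (s0,0)→(s0,_,R)
state=s0 head=1 tape=_[0]#1100   (s0,0)→(s0,_,R)
state=s0 head=2 tape=__[#]1100   (s0,#)→(s1,1,R)
state=s1 head=3 tape=__1[1]100   (s1,1)→(s0,0,L)
state=s0 head=2 tape=__[1]0100   (s0,1)→(s1,_,R)
state=s1 head=3 tape=___[0]100   (s1,0)→(s1,_,L)
state=s1 head=2 tape=__[_]_100   (s1,_)→(s2,_,L)
state=s2 head=1 tape=_[_]__100   (s2,_)→(sH,#,L)
state=sH head=0 tape=[_]#__100
The non-blank tape span at halt is #__100.

#__100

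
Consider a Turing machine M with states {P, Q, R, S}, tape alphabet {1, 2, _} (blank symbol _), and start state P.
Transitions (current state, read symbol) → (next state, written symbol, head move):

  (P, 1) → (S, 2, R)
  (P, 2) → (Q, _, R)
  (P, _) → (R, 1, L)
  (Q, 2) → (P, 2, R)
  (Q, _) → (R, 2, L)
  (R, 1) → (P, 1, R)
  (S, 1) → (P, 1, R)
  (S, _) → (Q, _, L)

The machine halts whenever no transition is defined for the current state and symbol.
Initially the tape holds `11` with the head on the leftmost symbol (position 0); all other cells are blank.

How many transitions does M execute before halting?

8

state=P head=0 tape=[1]1__   (P,1)→(S,2,R)
state=S head=1 tape=2[1]__   (S,1)→(P,1,R)
state=P head=2 tape=21[_]_   (P,_)→(R,1,L)
state=R head=1 tape=2[1]1_   (R,1)→(P,1,R)
state=P head=2 tape=21[1]_   (P,1)→(S,2,R)
state=S head=3 tape=212[_]   (S,_)→(Q,_,L)
state=Q head=2 tape=21[2]_   (Q,2)→(P,2,R)
state=P head=3 tape=212[_]   (P,_)→(R,1,L)
state=R head=2 tape=21[2]1
M halts after 8 transitions.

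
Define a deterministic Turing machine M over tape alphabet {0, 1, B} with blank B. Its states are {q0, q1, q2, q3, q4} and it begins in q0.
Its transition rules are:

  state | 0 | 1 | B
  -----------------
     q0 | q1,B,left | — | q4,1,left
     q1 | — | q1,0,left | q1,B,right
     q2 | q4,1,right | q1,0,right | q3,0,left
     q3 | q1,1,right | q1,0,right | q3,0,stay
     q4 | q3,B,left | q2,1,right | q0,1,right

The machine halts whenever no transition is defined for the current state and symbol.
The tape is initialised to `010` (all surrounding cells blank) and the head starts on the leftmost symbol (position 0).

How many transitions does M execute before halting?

5

state=q0 head=0 tape=B[0]10   (q0,0)→(q1,B,left)
state=q1 head=-1 tape=[B]B10   (q1,B)→(q1,B,right)
state=q1 head=0 tape=B[B]10   (q1,B)→(q1,B,right)
state=q1 head=1 tape=BB[1]0   (q1,1)→(q1,0,left)
state=q1 head=0 tape=B[B]00   (q1,B)→(q1,B,right)
state=q1 head=1 tape=BB[0]0
M halts after 5 transitions.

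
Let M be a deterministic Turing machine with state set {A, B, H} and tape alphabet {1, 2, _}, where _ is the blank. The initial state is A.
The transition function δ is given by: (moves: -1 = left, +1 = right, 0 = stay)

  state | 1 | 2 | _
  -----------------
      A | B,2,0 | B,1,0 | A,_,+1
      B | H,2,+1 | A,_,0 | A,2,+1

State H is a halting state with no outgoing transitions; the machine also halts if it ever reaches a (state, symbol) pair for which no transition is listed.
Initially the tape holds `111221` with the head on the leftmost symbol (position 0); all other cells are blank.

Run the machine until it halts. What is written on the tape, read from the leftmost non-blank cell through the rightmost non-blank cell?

A | [1]11221   read 1 → write 2, move 0, go to B
B | [2]11221   read 2 → write _, move 0, go to A
A | [_]11221   read _ → write _, move +1, go to A
A | _[1]1221   read 1 → write 2, move 0, go to B
B | _[2]1221   read 2 → write _, move 0, go to A
A | _[_]1221   read _ → write _, move +1, go to A
A | __[1]221   read 1 → write 2, move 0, go to B
B | __[2]221   read 2 → write _, move 0, go to A
A | __[_]221   read _ → write _, move +1, go to A
A | ___[2]21   read 2 → write 1, move 0, go to B
B | ___[1]21   read 1 → write 2, move +1, go to H
H | ___2[2]1
The non-blank tape span at halt is 221.

221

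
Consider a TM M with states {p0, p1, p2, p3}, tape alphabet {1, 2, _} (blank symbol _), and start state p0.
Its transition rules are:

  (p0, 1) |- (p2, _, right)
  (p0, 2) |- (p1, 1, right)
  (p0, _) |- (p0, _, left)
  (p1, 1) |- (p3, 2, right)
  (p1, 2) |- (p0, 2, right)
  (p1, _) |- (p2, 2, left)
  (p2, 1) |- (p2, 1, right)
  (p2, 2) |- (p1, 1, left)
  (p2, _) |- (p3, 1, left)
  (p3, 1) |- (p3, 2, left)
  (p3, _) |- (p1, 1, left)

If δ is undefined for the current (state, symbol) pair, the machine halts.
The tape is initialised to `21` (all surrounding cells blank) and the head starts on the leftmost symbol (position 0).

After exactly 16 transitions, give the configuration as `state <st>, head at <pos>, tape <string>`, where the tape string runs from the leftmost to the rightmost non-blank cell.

p0 | [2]1___   read 2 → write 1, move right, go to p1
p1 | 1[1]___   read 1 → write 2, move right, go to p3
p3 | 12[_]__   read _ → write 1, move left, go to p1
p1 | 1[2]1__   read 2 → write 2, move right, go to p0
p0 | 12[1]__   read 1 → write _, move right, go to p2
p2 | 12_[_]_   read _ → write 1, move left, go to p3
p3 | 12[_]1_   read _ → write 1, move left, go to p1
p1 | 1[2]11_   read 2 → write 2, move right, go to p0
p0 | 12[1]1_   read 1 → write _, move right, go to p2
p2 | 12_[1]_   read 1 → write 1, move right, go to p2
p2 | 12_1[_]   read _ → write 1, move left, go to p3
p3 | 12_[1]1   read 1 → write 2, move left, go to p3
p3 | 12[_]21   read _ → write 1, move left, go to p1
p1 | 1[2]121   read 2 → write 2, move right, go to p0
p0 | 12[1]21   read 1 → write _, move right, go to p2
p2 | 12_[2]1   read 2 → write 1, move left, go to p1
p1 | 12[_]11
After 16 steps: state p1, head at 2, tape 12_11.

state p1, head at 2, tape 12_11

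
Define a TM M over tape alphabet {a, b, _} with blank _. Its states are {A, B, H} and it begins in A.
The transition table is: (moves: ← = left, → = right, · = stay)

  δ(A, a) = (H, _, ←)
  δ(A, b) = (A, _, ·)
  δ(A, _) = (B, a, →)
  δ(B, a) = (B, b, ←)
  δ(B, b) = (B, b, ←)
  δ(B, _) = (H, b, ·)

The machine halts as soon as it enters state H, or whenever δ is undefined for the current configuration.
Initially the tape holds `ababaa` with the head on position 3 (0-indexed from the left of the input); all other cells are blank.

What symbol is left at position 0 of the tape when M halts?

b

state=A head=3 tape=_aba[b]aa   (A,b)→(A,_,·)
state=A head=3 tape=_aba[_]aa   (A,_)→(B,a,→)
state=B head=4 tape=_abaa[a]a   (B,a)→(B,b,←)
state=B head=3 tape=_aba[a]ba   (B,a)→(B,b,←)
state=B head=2 tape=_ab[a]bba   (B,a)→(B,b,←)
state=B head=1 tape=_a[b]bbba   (B,b)→(B,b,←)
state=B head=0 tape=_[a]bbbba   (B,a)→(B,b,←)
state=B head=-1 tape=[_]bbbbba   (B,_)→(H,b,·)
state=H head=-1 tape=[b]bbbbba
Cell 0 holds b when M halts.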